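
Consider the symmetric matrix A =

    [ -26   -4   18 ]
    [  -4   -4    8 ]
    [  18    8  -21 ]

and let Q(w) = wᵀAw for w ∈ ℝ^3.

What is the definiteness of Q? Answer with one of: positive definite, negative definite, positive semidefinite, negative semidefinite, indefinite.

Applying the same elementary operations to the rows and columns of A produces a congruent diagonal matrix with entries -26, -44/13, -5/11.
That gives 3 negative pivots.
Hence Q is negative definite.

negative definite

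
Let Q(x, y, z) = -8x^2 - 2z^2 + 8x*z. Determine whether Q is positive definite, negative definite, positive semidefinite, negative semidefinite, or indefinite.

negative semidefinite

The symmetric matrix is A = [[-8, 0, 4], [0, 0, 0], [4, 0, -2]].
Row-reducing A symmetrically gives the diagonal entries -8, 0, 0.
That gives 1 negative, 2 zero pivots.
Hence Q is negative semidefinite.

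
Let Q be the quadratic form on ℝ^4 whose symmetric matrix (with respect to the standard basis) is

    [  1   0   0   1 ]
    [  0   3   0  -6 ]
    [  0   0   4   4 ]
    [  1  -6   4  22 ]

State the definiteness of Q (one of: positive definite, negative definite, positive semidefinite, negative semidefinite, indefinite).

Congruent diagonalization of A (simultaneous row and column reduction) yields pivots 1, 3, 4, 5.
Counting signs: 4 positive.
Hence Q is positive definite.

positive definite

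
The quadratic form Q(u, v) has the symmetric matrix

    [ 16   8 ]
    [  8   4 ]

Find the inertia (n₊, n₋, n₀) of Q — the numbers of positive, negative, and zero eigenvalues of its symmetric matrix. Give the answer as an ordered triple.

Row-reducing A symmetrically gives the diagonal entries 16, 0.
That gives 1 positive, 1 zero pivots.

(1, 0, 1)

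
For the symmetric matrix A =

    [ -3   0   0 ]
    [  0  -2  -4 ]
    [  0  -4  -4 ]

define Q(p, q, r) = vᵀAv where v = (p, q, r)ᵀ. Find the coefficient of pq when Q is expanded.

0

The coefficient of pq is A[1,2] + A[2,1] = 2·0 = 0.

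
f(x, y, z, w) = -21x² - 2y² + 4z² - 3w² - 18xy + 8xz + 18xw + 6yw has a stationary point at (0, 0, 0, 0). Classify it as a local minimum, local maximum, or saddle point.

The Hessian at the origin is H = [[-42, -18, 8, 18], [-18, -4, 0, 6], [8, 0, 8, 0], [18, 6, 0, -6]].
Applying the same elementary operations to the rows and columns of H produces a congruent diagonal matrix with entries -42, 26/7, 248/39, 12/31.
Counting signs: 3 positive, 1 negative.
H is indefinite, so the origin is a saddle point.

saddle point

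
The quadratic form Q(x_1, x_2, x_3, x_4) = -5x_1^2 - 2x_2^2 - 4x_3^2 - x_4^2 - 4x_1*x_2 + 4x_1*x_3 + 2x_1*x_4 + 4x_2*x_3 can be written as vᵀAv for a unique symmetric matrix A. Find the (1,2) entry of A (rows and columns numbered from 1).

-2

The coefficient of x_1·x_2 in Q is -4. For a symmetric A this equals A[1,2] + A[2,1] = 2·A[1,2].
So A[1,2] = -4/2 = -2.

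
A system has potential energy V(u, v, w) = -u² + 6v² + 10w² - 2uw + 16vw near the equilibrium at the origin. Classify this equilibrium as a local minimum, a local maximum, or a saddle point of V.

saddle point

The Hessian at the origin is H = [[-2, 0, -2], [0, 12, 16], [-2, 16, 20]].
Row-reducing H symmetrically gives the diagonal entries -2, 12, 2/3.
So there are 2 positive, 1 negative pivots.
H is indefinite, so the origin is a saddle point.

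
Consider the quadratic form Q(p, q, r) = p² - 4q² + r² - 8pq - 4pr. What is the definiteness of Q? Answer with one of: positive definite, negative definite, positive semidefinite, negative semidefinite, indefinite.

The associated matrix is A = [[1, -4, -2], [-4, -4, 0], [-2, 0, 1]].
Congruent diagonalization of A (simultaneous row and column reduction) yields pivots 1, -20, 1/5.
That gives 2 positive, 1 negative pivots.
Hence Q is indefinite.

indefinite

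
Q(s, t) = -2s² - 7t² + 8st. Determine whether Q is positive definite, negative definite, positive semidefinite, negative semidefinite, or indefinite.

indefinite

The symmetric matrix of Q is [[-2, 4], [4, -7]].
For the 2×2 matrix [[-2, 4], [4, -7]]: det = -2·-7 − (4)² = -2, trace = -9.
det < 0 so the eigenvalues have opposite signs; the form is indefinite.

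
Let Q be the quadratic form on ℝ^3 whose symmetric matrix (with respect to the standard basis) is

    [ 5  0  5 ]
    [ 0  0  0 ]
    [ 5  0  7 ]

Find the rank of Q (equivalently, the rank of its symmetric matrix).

2

Congruent diagonalization of A (simultaneous row and column reduction) yields pivots 5, 0, 2.
That gives 2 positive, 1 zero pivots.
The rank is the number of nonzero pivots: 2.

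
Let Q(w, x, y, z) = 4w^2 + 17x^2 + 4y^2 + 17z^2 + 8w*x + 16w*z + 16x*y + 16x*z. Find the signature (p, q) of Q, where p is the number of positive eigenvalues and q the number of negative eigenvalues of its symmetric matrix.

The associated matrix is A = [[4, 4, 0, 8], [4, 17, 8, 8], [0, 8, 4, 0], [8, 8, 0, 17]].
Applying the same elementary operations to the rows and columns of A produces a congruent diagonal matrix with entries 4, 13, -12/13, 1.
That gives 3 positive, 1 negative pivots.

(3, 1)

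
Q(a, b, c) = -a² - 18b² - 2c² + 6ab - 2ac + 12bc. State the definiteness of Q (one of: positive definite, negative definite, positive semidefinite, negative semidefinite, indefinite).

negative semidefinite

Write A = [[-1, 3, -1], [3, -18, 6], [-1, 6, -2]].
Symmetric row and column elimination reduces A to a congruent diagonal form with pivots -1, -9, 0.
So there are 2 negative, 1 zero pivots.
Hence Q is negative semidefinite.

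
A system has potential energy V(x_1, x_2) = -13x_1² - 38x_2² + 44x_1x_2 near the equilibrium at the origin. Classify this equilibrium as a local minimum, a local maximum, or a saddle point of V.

local maximum

The Hessian at the origin is H = [[-26, 44], [44, -76]].
det H = -26·-76 − (44)² = 40 > 0 and H[1,1] = -26 < 0, so H is negative definite.
Therefore the origin is a local maximum.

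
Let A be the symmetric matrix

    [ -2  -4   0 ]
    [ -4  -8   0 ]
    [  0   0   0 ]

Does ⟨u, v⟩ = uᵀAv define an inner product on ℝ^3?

Symmetric row and column elimination reduces A to a congruent diagonal form with pivots -2, 0, 0.
Counting signs: 1 negative, 2 zero.
Hence Q is negative semidefinite.
⟨·,·⟩ is an inner product exactly when A is positive definite.

no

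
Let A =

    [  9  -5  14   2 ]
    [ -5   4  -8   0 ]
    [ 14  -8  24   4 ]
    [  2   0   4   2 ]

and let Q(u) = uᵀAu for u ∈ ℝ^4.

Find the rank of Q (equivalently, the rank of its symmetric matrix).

Row-reducing A symmetrically gives the diagonal entries 9, 11/9, 24/11, 0.
Counting signs: 3 positive, 1 zero.
The rank is the number of nonzero pivots: 3.

3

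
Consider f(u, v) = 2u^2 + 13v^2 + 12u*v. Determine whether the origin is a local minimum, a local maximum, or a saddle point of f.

saddle point

The Hessian at the origin is H = [[4, 12], [12, 26]].
det H = 4·26 − (12)² = -40 < 0, so H is indefinite.
Therefore the origin is a saddle point.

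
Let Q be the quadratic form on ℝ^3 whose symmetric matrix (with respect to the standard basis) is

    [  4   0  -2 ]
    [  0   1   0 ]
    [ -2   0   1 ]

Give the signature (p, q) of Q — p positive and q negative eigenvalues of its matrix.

(2, 0)

Row-reducing A symmetrically gives the diagonal entries 4, 1, 0.
That gives 2 positive, 1 zero pivots.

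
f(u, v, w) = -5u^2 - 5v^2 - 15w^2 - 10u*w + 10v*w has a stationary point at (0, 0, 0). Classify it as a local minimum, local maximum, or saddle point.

local maximum

The Hessian at the origin is H = [[-10, 0, -10], [0, -10, 10], [-10, 10, -30]].
Symmetric row and column elimination reduces H to a congruent diagonal form with pivots -10, -10, -10.
Counting signs: 3 negative.
H is negative definite, so the origin is a strict local maximum.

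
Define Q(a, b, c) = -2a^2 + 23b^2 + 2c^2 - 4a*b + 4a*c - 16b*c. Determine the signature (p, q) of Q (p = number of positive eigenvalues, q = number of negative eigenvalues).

(1, 1)

The associated matrix is A = [[-2, -2, 2], [-2, 23, -8], [2, -8, 2]].
Applying the same elementary operations to the rows and columns of A produces a congruent diagonal matrix with entries -2, 25, 0.
So there are 1 positive, 1 negative, 1 zero pivots.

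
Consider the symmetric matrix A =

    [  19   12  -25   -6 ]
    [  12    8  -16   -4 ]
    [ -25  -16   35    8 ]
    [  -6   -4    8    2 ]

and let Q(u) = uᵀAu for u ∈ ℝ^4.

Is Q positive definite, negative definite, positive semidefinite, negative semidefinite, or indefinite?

Congruent diagonalization of A (simultaneous row and column reduction) yields pivots 19, 8/19, 2, 0.
Counting signs: 3 positive, 1 zero.
Hence Q is positive semidefinite.

positive semidefinite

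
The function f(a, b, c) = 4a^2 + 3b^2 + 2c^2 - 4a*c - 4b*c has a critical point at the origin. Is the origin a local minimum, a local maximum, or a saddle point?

The Hessian at the origin is H = [[8, 0, -4], [0, 6, -4], [-4, -4, 4]].
Symmetric row and column elimination reduces H to a congruent diagonal form with pivots 8, 6, -2/3.
Counting signs: 2 positive, 1 negative.
H is indefinite, so the origin is a saddle point.

saddle point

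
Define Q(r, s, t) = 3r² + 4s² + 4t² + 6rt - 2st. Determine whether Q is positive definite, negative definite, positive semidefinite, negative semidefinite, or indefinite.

The symmetric matrix of Q is A = [[3, 0, 3], [0, 4, -1], [3, -1, 4]].
Leading principal minors: Δ_1 = 3, Δ_2 = 12, Δ_3 = 9.
All leading principal minors are positive, so by Sylvester's criterion Q is positive definite.

positive definite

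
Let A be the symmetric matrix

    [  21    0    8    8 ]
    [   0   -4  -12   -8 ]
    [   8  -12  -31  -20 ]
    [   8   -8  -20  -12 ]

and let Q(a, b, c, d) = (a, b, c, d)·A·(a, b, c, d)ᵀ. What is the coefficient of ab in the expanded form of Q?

0

The coefficient of ab is A[1,2] + A[2,1] = 2·0 = 0.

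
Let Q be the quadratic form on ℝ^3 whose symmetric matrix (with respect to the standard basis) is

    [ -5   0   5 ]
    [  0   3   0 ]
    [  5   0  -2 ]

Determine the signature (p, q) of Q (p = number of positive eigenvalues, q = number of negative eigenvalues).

(2, 1)

An LDLᵀ factorisation of A has diagonal entries -5, 3, 3.
So there are 2 positive, 1 negative pivots.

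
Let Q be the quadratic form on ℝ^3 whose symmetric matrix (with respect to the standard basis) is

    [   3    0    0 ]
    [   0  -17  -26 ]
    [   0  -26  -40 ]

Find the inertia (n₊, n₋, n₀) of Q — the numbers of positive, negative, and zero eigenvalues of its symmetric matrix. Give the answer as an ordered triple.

Symmetric row and column elimination reduces A to a congruent diagonal form with pivots 3, -17, -4/17.
Counting signs: 1 positive, 2 negative.

(1, 2, 0)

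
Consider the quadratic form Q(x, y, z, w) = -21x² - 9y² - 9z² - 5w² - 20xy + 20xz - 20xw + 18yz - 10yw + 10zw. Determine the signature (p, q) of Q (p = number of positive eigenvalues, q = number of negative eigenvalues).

Write A = [[-21, -10, 10, -10], [-10, -9, 9, -5], [10, 9, -9, 5], [-10, -5, 5, -5]].
Row-reducing A symmetrically gives the diagonal entries -21, -89/21, 0, -20/89.
So there are 3 negative, 1 zero pivots.

(0, 3)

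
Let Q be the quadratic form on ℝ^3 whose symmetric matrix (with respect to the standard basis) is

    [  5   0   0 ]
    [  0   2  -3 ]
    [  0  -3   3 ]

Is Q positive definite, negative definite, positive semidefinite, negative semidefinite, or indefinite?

Congruent diagonalization of A (simultaneous row and column reduction) yields pivots 5, 2, -3/2.
That gives 2 positive, 1 negative pivots.
Hence Q is indefinite.

indefinite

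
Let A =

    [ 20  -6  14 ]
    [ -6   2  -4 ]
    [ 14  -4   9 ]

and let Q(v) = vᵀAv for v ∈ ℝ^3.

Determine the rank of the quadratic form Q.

Applying the same elementary operations to the rows and columns of A produces a congruent diagonal matrix with entries 20, 1/5, -1.
So there are 2 positive, 1 negative pivots.
The rank is the number of nonzero pivots: 3.

3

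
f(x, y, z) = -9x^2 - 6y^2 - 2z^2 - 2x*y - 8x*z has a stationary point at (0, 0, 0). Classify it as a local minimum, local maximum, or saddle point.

The Hessian at the origin is H = [[-18, -2, -8], [-2, -12, 0], [-8, 0, -4]].
Congruent diagonalization of H (simultaneous row and column reduction) yields pivots -18, -106/9, -20/53.
That gives 3 negative pivots.
H is negative definite, so the origin is a strict local maximum.

local maximum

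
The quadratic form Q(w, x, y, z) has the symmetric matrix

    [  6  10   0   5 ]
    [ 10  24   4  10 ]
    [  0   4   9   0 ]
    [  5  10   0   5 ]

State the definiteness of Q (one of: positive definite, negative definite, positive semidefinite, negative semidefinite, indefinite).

Symmetric row and column elimination reduces A to a congruent diagonal form with pivots 6, 22/3, 75/11, 1/3.
So there are 4 positive pivots.
Hence Q is positive definite.

positive definite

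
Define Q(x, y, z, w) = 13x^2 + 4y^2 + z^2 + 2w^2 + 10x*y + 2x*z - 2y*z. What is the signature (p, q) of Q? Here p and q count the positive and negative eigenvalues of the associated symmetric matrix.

(3, 0)

Write A = [[13, 5, 1, 0], [5, 4, -1, 0], [1, -1, 1, 0], [0, 0, 0, 2]].
Congruent diagonalization of A (simultaneous row and column reduction) yields pivots 13, 27/13, 0, 2.
That gives 3 positive, 1 zero pivots.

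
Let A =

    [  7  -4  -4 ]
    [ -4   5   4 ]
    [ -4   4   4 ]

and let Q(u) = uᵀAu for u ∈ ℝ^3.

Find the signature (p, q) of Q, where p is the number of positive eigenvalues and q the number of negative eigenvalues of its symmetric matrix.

Row-reducing A symmetrically gives the diagonal entries 7, 19/7, 12/19.
So there are 3 positive pivots.

(3, 0)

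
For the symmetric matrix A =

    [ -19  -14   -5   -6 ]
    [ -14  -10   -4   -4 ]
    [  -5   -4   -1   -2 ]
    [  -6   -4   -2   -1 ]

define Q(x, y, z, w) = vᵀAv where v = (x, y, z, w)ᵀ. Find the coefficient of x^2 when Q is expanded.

The coefficient of x^2 is the diagonal entry A[1,1] = -19.

-19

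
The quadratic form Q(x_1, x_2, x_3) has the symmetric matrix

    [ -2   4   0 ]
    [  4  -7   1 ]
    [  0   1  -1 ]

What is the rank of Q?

Congruent diagonalization of A (simultaneous row and column reduction) yields pivots -2, 1, -2.
Counting signs: 1 positive, 2 negative.
The rank is the number of nonzero pivots: 3.

3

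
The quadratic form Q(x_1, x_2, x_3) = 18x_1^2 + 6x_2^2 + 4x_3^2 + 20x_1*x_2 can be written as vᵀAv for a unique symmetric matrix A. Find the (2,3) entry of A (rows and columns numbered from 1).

The coefficient of x_2·x_3 in Q is 0. For a symmetric A this equals A[2,3] + A[3,2] = 2·A[2,3].
So A[2,3] = 0/2 = 0.

0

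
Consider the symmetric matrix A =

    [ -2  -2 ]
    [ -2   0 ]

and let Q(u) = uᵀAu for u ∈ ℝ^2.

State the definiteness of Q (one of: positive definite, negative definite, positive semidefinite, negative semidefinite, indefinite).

indefinite

For the 2×2 matrix [[-2, -2], [-2, 0]]: det = -2·0 − (-2)² = -4, trace = -2.
det < 0 so the eigenvalues have opposite signs; the form is indefinite.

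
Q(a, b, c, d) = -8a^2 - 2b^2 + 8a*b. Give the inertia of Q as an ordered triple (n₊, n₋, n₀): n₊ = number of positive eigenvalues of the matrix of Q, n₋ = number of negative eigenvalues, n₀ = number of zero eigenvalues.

(0, 1, 3)

The symmetric matrix is A = [[-8, 4, 0, 0], [4, -2, 0, 0], [0, 0, 0, 0], [0, 0, 0, 0]].
Applying the same elementary operations to the rows and columns of A produces a congruent diagonal matrix with entries -8, 0, 0, 0.
That gives 1 negative, 3 zero pivots.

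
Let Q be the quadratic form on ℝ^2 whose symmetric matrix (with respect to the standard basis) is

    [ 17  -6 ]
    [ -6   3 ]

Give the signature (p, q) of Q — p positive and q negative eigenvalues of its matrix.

(2, 0)

Row-reducing A symmetrically gives the diagonal entries 17, 15/17.
So there are 2 positive pivots.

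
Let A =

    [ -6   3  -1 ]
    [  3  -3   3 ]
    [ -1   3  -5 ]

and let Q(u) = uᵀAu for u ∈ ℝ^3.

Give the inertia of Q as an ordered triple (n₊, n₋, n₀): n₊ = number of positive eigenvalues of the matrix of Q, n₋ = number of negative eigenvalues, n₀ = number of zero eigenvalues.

Congruent diagonalization of A (simultaneous row and column reduction) yields pivots -6, -3/2, -2/3.
That gives 3 negative pivots.

(0, 3, 0)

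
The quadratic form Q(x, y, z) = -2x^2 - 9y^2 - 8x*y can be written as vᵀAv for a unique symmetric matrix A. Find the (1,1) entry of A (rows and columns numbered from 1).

-2

The coefficient of x^2 in Q is -2, and that is exactly A[1,1].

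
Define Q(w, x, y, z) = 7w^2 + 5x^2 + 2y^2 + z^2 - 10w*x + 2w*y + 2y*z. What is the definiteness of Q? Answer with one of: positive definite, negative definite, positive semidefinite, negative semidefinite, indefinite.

positive definite

The symmetric matrix of Q is A = [[7, -5, 1, 0], [-5, 5, 0, 0], [1, 0, 2, 1], [0, 0, 1, 1]].
Leading principal minors: Δ_1 = 7, Δ_2 = 10, Δ_3 = 15, Δ_4 = 5.
All leading principal minors are positive, so by Sylvester's criterion Q is positive definite.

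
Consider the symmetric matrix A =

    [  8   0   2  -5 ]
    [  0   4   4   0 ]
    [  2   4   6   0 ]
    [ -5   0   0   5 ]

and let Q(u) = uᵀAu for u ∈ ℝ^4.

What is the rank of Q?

4

An LDLᵀ factorisation of A has diagonal entries 8, 4, 3/2, 5/6.
That gives 4 positive pivots.
The rank is the number of nonzero pivots: 4.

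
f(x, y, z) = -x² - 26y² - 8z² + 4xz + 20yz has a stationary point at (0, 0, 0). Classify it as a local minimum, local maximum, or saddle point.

local maximum

The Hessian at the origin is H = [[-2, 0, 4], [0, -52, 20], [4, 20, -16]].
Congruent diagonalization of H (simultaneous row and column reduction) yields pivots -2, -52, -4/13.
That gives 3 negative pivots.
H is negative definite, so the origin is a strict local maximum.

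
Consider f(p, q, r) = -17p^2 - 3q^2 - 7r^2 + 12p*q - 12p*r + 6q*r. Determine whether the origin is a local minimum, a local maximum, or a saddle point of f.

The Hessian at the origin is H = [[-34, 12, -12], [12, -6, 6], [-12, 6, -14]].
Row-reducing H symmetrically gives the diagonal entries -34, -30/17, -8.
That gives 3 negative pivots.
H is negative definite, so the origin is a strict local maximum.

local maximum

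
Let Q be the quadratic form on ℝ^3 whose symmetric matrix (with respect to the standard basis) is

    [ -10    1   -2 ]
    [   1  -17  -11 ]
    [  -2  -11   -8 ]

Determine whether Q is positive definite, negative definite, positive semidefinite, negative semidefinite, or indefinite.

negative definite

Leading principal minors: Δ_1 = -10, Δ_2 = 169, Δ_3 = -30.
The signs alternate starting with Δ_1 < 0, so by Sylvester's criterion Q is negative definite.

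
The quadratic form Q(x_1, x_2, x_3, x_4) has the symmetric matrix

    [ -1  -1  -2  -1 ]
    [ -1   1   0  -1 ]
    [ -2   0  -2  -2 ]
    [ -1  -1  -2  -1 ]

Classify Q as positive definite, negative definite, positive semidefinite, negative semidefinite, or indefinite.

indefinite

Congruent diagonalization of A (simultaneous row and column reduction) yields pivots -1, 2, 0, 0.
Counting signs: 1 positive, 1 negative, 2 zero.
Hence Q is indefinite.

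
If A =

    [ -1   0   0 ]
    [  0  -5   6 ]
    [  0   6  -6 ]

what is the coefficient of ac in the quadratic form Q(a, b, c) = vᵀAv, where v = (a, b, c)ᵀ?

The coefficient of ac is A[1,3] + A[3,1] = 2·0 = 0.

0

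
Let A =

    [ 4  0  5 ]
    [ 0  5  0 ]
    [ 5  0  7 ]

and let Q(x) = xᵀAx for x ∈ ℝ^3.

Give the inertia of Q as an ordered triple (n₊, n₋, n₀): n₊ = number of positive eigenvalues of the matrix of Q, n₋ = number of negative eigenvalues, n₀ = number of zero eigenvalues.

(3, 0, 0)

Row-reducing A symmetrically gives the diagonal entries 4, 5, 3/4.
That gives 3 positive pivots.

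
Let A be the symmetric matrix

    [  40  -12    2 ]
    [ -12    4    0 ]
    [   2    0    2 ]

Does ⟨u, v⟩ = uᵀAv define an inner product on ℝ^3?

Symmetric row and column elimination reduces A to a congruent diagonal form with pivots 40, 2/5, 1.
Counting signs: 3 positive.
Hence Q is positive definite.
⟨·,·⟩ is an inner product exactly when A is positive definite.

yes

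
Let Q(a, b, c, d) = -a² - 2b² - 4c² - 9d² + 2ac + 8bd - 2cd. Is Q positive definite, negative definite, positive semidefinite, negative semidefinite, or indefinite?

The symmetric matrix of Q is A = [[-1, 0, 1, 0], [0, -2, 0, 4], [1, 0, -4, -1], [0, 4, -1, -9]].
Leading principal minors: Δ_1 = -1, Δ_2 = 2, Δ_3 = -6, Δ_4 = 4.
The signs alternate starting with Δ_1 < 0, so by Sylvester's criterion Q is negative definite.

negative definite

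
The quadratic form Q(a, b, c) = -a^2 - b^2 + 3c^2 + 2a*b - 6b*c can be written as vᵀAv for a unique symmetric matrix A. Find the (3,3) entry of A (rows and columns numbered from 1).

3

The coefficient of c^2 in Q is 3, and that is exactly A[3,3].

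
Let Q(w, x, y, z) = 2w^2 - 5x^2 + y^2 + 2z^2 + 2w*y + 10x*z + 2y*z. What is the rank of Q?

The associated matrix is A = [[2, 0, 1, 0], [0, -5, 0, 5], [1, 0, 1, 1], [0, 5, 1, 2]].
Applying the same elementary operations to the rows and columns of A produces a congruent diagonal matrix with entries 2, -5, 1/2, 5.
So there are 3 positive, 1 negative pivots.
The rank is the number of nonzero pivots: 4.

4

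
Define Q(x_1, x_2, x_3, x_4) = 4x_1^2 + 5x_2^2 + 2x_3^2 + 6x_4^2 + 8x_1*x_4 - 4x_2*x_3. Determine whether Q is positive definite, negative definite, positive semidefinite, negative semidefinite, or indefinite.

The associated matrix is A = [[4, 0, 0, 4], [0, 5, -2, 0], [0, -2, 2, 0], [4, 0, 0, 6]].
An LDLᵀ factorisation of A has diagonal entries 4, 5, 6/5, 2.
That gives 4 positive pivots.
Hence Q is positive definite.

positive definite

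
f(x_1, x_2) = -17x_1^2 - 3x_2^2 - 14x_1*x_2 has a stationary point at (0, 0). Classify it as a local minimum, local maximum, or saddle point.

The Hessian at the origin is H = [[-34, -14], [-14, -6]].
det H = -34·-6 − (-14)² = 8 > 0 and H[1,1] = -34 < 0, so H is negative definite.
Therefore the origin is a local maximum.

local maximum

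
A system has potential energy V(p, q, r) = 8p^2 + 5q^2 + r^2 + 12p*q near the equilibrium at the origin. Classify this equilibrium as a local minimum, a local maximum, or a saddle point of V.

local minimum

The Hessian at the origin is H = [[16, 12, 0], [12, 10, 0], [0, 0, 2]].
Symmetric row and column elimination reduces H to a congruent diagonal form with pivots 16, 1, 2.
So there are 3 positive pivots.
H is positive definite, so the origin is a strict local minimum.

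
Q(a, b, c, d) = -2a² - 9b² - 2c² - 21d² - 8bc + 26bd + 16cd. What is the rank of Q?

Write A = [[-2, 0, 0, 0], [0, -9, -4, 13], [0, -4, -2, 8], [0, 13, 8, -21]].
Row-reducing A symmetrically gives the diagonal entries -2, -9, -2/9, 20.
Counting signs: 1 positive, 3 negative.
The rank is the number of nonzero pivots: 4.

4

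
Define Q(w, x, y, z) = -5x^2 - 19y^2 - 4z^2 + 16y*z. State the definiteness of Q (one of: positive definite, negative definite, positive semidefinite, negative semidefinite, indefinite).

Write A = [[0, 0, 0, 0], [0, -5, 0, 0], [0, 0, -19, 8], [0, 0, 8, -4]].
Applying the same elementary operations to the rows and columns of A produces a congruent diagonal matrix with entries 0, -5, -19, -12/19.
So there are 3 negative, 1 zero pivots.
Hence Q is negative semidefinite.

negative semidefinite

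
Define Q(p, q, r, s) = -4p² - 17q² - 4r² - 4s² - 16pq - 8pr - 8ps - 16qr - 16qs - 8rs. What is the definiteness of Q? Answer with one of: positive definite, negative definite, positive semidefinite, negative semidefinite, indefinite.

negative semidefinite

Write A = [[-4, -8, -4, -4], [-8, -17, -8, -8], [-4, -8, -4, -4], [-4, -8, -4, -4]].
Symmetric row and column elimination reduces A to a congruent diagonal form with pivots -4, -1, 0, 0.
That gives 2 negative, 2 zero pivots.
Hence Q is negative semidefinite.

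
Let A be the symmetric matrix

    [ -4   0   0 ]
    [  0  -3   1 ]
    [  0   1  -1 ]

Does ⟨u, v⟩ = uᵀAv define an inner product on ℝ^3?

Leading principal minors: Δ_1 = -4, Δ_2 = 12, Δ_3 = -8.
The signs alternate starting with Δ_1 < 0, so by Sylvester's criterion Q is negative definite.
⟨·,·⟩ is an inner product exactly when A is positive definite.

no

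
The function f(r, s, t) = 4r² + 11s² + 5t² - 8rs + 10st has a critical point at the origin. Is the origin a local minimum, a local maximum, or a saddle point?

local minimum

The Hessian at the origin is H = [[8, -8, 0], [-8, 22, 10], [0, 10, 10]].
Row-reducing H symmetrically gives the diagonal entries 8, 14, 20/7.
Counting signs: 3 positive.
H is positive definite, so the origin is a strict local minimum.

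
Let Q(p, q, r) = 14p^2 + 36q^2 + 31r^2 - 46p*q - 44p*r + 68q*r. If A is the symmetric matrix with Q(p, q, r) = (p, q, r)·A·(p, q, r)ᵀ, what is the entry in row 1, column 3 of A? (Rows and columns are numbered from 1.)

The coefficient of p·r in Q is -44. For a symmetric A this equals A[1,3] + A[3,1] = 2·A[1,3].
So A[1,3] = -44/2 = -22.

-22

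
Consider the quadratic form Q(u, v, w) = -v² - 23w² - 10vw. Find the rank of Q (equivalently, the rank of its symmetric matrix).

2

Write A = [[0, 0, 0], [0, -1, -5], [0, -5, -23]].
Congruent diagonalization of A (simultaneous row and column reduction) yields pivots 0, -1, 2.
Counting signs: 1 positive, 1 negative, 1 zero.
The rank is the number of nonzero pivots: 2.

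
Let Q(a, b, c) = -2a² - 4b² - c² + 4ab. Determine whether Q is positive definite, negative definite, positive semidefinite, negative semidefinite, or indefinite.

The symmetric matrix of Q is A = [[-2, 2, 0], [2, -4, 0], [0, 0, -1]].
Leading principal minors: Δ_1 = -2, Δ_2 = 4, Δ_3 = -4.
The signs alternate starting with Δ_1 < 0, so by Sylvester's criterion Q is negative definite.

negative definite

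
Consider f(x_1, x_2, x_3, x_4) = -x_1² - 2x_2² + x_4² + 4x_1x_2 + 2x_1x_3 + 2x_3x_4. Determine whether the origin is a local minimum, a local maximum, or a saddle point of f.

The Hessian at the origin is H = [[-2, 4, 2, 0], [4, -4, 0, 0], [2, 0, 0, 2], [0, 0, 2, 2]].
Row-reducing H symmetrically gives the diagonal entries -2, 4, -2, 4.
That gives 2 positive, 2 negative pivots.
H is indefinite, so the origin is a saddle point.

saddle point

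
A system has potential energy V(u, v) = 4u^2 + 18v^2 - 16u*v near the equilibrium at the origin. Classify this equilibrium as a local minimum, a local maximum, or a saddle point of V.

The Hessian at the origin is H = [[8, -16], [-16, 36]].
det H = 8·36 − (-16)² = 32 > 0 and H[1,1] = 8 > 0, so H is positive definite.
Therefore the origin is a local minimum.

local minimum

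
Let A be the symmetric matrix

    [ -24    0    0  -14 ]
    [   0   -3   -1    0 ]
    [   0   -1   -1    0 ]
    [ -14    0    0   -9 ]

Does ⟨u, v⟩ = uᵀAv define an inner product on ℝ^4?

no

Leading principal minors: Δ_1 = -24, Δ_2 = 72, Δ_3 = -48, Δ_4 = 40.
The signs alternate starting with Δ_1 < 0, so by Sylvester's criterion Q is negative definite.
⟨·,·⟩ is an inner product exactly when A is positive definite.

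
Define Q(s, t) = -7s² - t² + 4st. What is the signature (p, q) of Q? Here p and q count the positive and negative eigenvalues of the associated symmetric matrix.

(0, 2)

The symmetric matrix is A = [[-7, 2], [2, -1]].
Applying the same elementary operations to the rows and columns of A produces a congruent diagonal matrix with entries -7, -3/7.
So there are 2 negative pivots.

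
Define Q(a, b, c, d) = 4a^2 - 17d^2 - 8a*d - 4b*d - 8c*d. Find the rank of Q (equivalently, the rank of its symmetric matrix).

The symmetric matrix is A = [[4, 0, 0, -4], [0, 0, 0, -2], [0, 0, 0, -4], [-4, -2, -4, -17]].
Row reduction of A gives 3 nonzero rows, so rank A = 3.

3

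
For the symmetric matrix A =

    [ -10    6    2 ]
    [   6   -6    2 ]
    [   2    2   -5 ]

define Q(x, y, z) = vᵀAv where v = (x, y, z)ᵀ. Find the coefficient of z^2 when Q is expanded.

The coefficient of z^2 is the diagonal entry A[3,3] = -5.

-5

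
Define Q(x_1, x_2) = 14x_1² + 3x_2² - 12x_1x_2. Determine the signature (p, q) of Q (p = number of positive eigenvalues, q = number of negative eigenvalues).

The associated matrix is A = [[14, -6], [-6, 3]].
Applying the same elementary operations to the rows and columns of A produces a congruent diagonal matrix with entries 14, 3/7.
Counting signs: 2 positive.

(2, 0)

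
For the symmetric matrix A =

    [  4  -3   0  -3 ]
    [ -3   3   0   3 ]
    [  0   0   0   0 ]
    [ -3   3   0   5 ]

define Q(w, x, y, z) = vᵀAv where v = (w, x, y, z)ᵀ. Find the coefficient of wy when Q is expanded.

0

The coefficient of wy is A[1,3] + A[3,1] = 2·0 = 0.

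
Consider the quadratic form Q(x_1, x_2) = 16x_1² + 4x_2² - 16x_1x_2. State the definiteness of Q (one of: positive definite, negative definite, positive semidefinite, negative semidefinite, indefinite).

positive semidefinite

The symmetric matrix of Q is [[16, -8], [-8, 4]].
For the 2×2 matrix [[16, -8], [-8, 4]]: det = 16·4 − (-8)² = 0, trace = 20.
det = 0 so one eigenvalue is zero; the form is semidefinite with the sign of the trace.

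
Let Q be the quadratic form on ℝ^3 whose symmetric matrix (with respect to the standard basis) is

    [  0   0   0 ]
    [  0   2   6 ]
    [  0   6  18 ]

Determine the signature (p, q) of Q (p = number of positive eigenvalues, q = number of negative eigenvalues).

Symmetric row and column elimination reduces A to a congruent diagonal form with pivots 0, 2, 0.
That gives 1 positive, 2 zero pivots.

(1, 0)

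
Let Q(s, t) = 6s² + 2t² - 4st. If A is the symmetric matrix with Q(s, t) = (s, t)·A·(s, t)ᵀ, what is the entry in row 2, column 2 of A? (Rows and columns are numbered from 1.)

The coefficient of t² in Q is 2, and that is exactly A[2,2].

2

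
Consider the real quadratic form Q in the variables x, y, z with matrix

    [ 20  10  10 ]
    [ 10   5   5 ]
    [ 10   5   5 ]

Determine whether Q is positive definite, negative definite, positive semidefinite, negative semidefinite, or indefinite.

positive semidefinite

Applying the same elementary operations to the rows and columns of A produces a congruent diagonal matrix with entries 20, 0, 0.
So there are 1 positive, 2 zero pivots.
Hence Q is positive semidefinite.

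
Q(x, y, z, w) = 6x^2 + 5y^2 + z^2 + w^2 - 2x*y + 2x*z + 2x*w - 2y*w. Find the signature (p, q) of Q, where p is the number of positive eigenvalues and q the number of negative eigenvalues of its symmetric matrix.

(4, 0)

The associated matrix is A = [[6, -1, 1, 1], [-1, 5, 0, -1], [1, 0, 1, 0], [1, -1, 0, 1]].
Applying the same elementary operations to the rows and columns of A produces a congruent diagonal matrix with entries 6, 29/6, 24/29, 2/3.
So there are 4 positive pivots.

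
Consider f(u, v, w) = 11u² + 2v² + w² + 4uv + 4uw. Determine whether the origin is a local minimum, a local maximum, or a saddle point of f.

The Hessian at the origin is H = [[22, 4, 4], [4, 4, 0], [4, 0, 2]].
An LDLᵀ factorisation of H has diagonal entries 22, 36/11, 10/9.
That gives 3 positive pivots.
H is positive definite, so the origin is a strict local minimum.

local minimum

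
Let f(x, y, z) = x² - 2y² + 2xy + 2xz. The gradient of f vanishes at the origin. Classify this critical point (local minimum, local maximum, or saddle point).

saddle point

The Hessian at the origin is H = [[2, 2, 2], [2, -4, 0], [2, 0, 0]].
Applying the same elementary operations to the rows and columns of H produces a congruent diagonal matrix with entries 2, -6, -4/3.
So there are 1 positive, 2 negative pivots.
H is indefinite, so the origin is a saddle point.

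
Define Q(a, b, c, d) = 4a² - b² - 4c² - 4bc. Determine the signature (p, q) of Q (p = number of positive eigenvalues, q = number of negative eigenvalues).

The associated matrix is A = [[4, 0, 0, 0], [0, -1, -2, 0], [0, -2, -4, 0], [0, 0, 0, 0]].
Applying the same elementary operations to the rows and columns of A produces a congruent diagonal matrix with entries 4, -1, 0, 0.
Counting signs: 1 positive, 1 negative, 2 zero.

(1, 1)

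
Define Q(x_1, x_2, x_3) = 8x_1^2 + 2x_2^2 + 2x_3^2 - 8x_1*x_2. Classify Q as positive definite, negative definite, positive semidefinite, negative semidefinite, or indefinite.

positive semidefinite

Write A = [[8, -4, 0], [-4, 2, 0], [0, 0, 2]].
Applying the same elementary operations to the rows and columns of A produces a congruent diagonal matrix with entries 8, 0, 2.
So there are 2 positive, 1 zero pivots.
Hence Q is positive semidefinite.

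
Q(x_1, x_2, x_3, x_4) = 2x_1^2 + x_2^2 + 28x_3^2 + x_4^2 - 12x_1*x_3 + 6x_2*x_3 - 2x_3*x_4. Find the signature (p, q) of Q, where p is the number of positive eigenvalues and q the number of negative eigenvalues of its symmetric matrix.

(3, 0)

The associated matrix is A = [[2, 0, -6, 0], [0, 1, 3, 0], [-6, 3, 28, -1], [0, 0, -1, 1]].
Symmetric row and column elimination reduces A to a congruent diagonal form with pivots 2, 1, 1, 0.
So there are 3 positive, 1 zero pivots.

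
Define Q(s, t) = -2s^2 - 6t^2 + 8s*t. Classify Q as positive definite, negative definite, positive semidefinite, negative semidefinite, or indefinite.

The symmetric matrix of Q is [[-2, 4], [4, -6]].
For the 2×2 matrix [[-2, 4], [4, -6]]: det = -2·-6 − (4)² = -4, trace = -8.
det < 0 so the eigenvalues have opposite signs; the form is indefinite.

indefinite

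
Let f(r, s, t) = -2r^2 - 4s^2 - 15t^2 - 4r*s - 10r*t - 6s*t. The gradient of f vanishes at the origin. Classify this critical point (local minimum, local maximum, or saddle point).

local maximum

The Hessian at the origin is H = [[-4, -4, -10], [-4, -8, -6], [-10, -6, -30]].
Applying the same elementary operations to the rows and columns of H produces a congruent diagonal matrix with entries -4, -4, -1.
So there are 3 negative pivots.
H is negative definite, so the origin is a strict local maximum.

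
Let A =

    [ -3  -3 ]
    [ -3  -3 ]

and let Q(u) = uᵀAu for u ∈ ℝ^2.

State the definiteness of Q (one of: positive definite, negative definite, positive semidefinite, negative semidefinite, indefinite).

negative semidefinite

Symmetric row and column elimination reduces A to a congruent diagonal form with pivots -3, 0.
Counting signs: 1 negative, 1 zero.
Hence Q is negative semidefinite.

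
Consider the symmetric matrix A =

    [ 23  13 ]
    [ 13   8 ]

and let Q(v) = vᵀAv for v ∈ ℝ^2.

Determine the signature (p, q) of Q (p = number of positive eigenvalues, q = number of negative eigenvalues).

An LDLᵀ factorisation of A has diagonal entries 23, 15/23.
That gives 2 positive pivots.

(2, 0)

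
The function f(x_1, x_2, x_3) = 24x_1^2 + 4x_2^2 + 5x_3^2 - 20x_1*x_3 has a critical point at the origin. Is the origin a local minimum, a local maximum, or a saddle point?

local minimum

The Hessian at the origin is H = [[48, 0, -20], [0, 8, 0], [-20, 0, 10]].
Congruent diagonalization of H (simultaneous row and column reduction) yields pivots 48, 8, 5/3.
That gives 3 positive pivots.
H is positive definite, so the origin is a strict local minimum.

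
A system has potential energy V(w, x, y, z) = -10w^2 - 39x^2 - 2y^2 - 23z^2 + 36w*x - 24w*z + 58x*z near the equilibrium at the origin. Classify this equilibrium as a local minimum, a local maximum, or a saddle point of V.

The Hessian at the origin is H = [[-20, 36, 0, -24], [36, -78, 0, 58], [0, 0, -4, 0], [-24, 58, 0, -46]].
Symmetric row and column elimination reduces H to a congruent diagonal form with pivots -20, -66/5, -4, -20/33.
Counting signs: 4 negative.
H is negative definite, so the origin is a strict local maximum.

local maximum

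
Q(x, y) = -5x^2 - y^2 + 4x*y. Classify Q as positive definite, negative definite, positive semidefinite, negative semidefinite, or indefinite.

negative definite

The symmetric matrix of Q is [[-5, 2], [2, -1]].
For the 2×2 matrix [[-5, 2], [2, -1]]: det = -5·-1 − (2)² = 1, trace = -6.
det > 0 so both eigenvalues share the sign of the trace; trace = -6 < 0 ⇒ both negative.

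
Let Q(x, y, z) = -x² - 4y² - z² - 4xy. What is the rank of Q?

2

The symmetric matrix is A = [[-1, -2, 0], [-2, -4, 0], [0, 0, -1]].
Applying the same elementary operations to the rows and columns of A produces a congruent diagonal matrix with entries -1, 0, -1.
Counting signs: 2 negative, 1 zero.
The rank is the number of nonzero pivots: 2.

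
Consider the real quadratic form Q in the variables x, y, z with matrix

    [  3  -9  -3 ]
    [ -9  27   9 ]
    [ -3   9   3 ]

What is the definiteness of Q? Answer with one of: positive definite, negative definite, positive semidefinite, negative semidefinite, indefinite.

positive semidefinite

Congruent diagonalization of A (simultaneous row and column reduction) yields pivots 3, 0, 0.
Counting signs: 1 positive, 2 zero.
Hence Q is positive semidefinite.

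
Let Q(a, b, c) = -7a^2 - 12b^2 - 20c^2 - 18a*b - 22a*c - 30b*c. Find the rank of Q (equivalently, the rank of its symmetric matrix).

3

The associated matrix is A = [[-7, -9, -11], [-9, -12, -15], [-11, -15, -20]].
Symmetric row and column elimination reduces A to a congruent diagonal form with pivots -7, -3/7, -1.
Counting signs: 3 negative.
The rank is the number of nonzero pivots: 3.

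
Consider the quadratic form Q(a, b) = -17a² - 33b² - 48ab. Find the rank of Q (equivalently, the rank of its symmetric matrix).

Write A = [[-17, -24], [-24, -33]].
Symmetric row and column elimination reduces A to a congruent diagonal form with pivots -17, 15/17.
That gives 1 positive, 1 negative pivots.
The rank is the number of nonzero pivots: 2.

2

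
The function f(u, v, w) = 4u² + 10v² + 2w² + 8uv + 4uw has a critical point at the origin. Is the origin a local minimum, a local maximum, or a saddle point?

The Hessian at the origin is H = [[8, 8, 4], [8, 20, 0], [4, 0, 4]].
Symmetric row and column elimination reduces H to a congruent diagonal form with pivots 8, 12, 2/3.
That gives 3 positive pivots.
H is positive definite, so the origin is a strict local minimum.

local minimum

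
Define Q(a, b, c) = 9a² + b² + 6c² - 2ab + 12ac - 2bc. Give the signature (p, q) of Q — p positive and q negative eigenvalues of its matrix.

(3, 0)

The associated matrix is A = [[9, -1, 6], [-1, 1, -1], [6, -1, 6]].
Symmetric row and column elimination reduces A to a congruent diagonal form with pivots 9, 8/9, 15/8.
That gives 3 positive pivots.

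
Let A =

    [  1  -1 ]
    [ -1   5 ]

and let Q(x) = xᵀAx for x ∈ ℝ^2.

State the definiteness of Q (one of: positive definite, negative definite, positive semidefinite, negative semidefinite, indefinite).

Leading principal minors: Δ_1 = 1, Δ_2 = 4.
All leading principal minors are positive, so by Sylvester's criterion Q is positive definite.

positive definite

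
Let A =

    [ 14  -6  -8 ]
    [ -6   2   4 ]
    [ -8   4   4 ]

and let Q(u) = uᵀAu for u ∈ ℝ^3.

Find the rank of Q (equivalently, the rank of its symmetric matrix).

2

Row-reducing A symmetrically gives the diagonal entries 14, -4/7, 0.
Counting signs: 1 positive, 1 negative, 1 zero.
The rank is the number of nonzero pivots: 2.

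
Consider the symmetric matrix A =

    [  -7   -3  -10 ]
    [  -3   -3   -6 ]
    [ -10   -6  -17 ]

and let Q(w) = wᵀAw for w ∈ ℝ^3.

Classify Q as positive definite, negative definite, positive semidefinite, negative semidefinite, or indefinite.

Symmetric row and column elimination reduces A to a congruent diagonal form with pivots -7, -12/7, -1.
So there are 3 negative pivots.
Hence Q is negative definite.

negative definite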